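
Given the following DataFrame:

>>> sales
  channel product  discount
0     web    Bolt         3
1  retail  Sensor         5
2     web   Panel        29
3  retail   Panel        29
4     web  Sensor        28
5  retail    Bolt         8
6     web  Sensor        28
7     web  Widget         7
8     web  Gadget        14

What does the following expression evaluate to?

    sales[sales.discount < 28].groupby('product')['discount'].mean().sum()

filter rows where discount < 28:
  channel product  discount
0     web    Bolt         3
1  retail  Sensor         5
5  retail    Bolt         8
7     web  Widget         7
8     web  Gadget        14
group by product, mean of discount:
product
Bolt       5.5
Gadget    14.0
Sensor     5.0
Widget     7.0
Name: discount, dtype: float64
The sum of the resulting series is 31.5.

31.5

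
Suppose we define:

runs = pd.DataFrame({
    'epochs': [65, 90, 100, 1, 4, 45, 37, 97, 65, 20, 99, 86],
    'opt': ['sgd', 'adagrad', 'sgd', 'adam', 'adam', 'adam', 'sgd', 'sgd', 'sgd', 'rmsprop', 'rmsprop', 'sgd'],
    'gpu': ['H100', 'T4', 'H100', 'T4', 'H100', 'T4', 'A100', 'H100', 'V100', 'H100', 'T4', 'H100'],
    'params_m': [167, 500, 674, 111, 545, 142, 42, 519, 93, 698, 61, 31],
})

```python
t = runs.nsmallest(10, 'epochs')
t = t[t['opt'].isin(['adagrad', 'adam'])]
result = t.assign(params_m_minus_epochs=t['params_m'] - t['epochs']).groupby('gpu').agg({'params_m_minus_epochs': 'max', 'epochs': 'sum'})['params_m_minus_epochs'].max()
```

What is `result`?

take 10 rows with smallest epochs:
    epochs      opt   gpu  params_m
3        1     adam    T4       111
4        4     adam  H100       545
9       20  rmsprop  H100       698
6       37      sgd  A100        42
5       45     adam    T4       142
0       65      sgd  H100       167
8       65      sgd  V100        93
11      86      sgd  H100        31
1       90  adagrad    T4       500
7       97      sgd  H100       519
filter rows where opt in ['adagrad', 'adam']:
   epochs      opt   gpu  params_m
3       1     adam    T4       111
4       4     adam  H100       545
5      45     adam    T4       142
1      90  adagrad    T4       500
add column params_m_minus_epochs = t['params_m'] - t['epochs']:
   epochs      opt   gpu  params_m  params_m_minus_epochs
3       1     adam    T4       111                    110
4       4     adam  H100       545                    541
5      45     adam    T4       142                     97
1      90  adagrad    T4       500                    410
group by gpu: max(params_m_minus_epochs), sum(epochs):
      params_m_minus_epochs  epochs
gpu                                
H100                    541       4
T4                      410     136
Hence 541.

541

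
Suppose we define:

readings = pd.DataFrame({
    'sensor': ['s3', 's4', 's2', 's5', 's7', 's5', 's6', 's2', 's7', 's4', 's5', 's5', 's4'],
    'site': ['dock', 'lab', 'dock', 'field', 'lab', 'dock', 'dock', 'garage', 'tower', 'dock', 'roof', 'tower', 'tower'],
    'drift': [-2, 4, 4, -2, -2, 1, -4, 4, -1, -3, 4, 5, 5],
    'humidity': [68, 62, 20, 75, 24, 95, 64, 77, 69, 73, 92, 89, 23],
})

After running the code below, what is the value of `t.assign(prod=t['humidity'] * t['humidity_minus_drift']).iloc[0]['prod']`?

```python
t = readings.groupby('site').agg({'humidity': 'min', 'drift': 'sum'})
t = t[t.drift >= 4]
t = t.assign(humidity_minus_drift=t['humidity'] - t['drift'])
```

group by site: min(humidity), sum(drift):
        humidity  drift
site                   
dock          20     -4
field         75     -2
garage        77      4
lab           24      2
roof          92      4
tower         23      9
filter rows where drift >= 4:
        humidity  drift
site                   
garage        77      4
roof          92      4
tower         23      9
add column humidity_minus_drift = t['humidity'] - t['drift']:
        humidity  drift  humidity_minus_drift
site                                         
garage        77      4                    73
roof          92      4                    88
tower         23      9                    14
add column prod = t['humidity'] * t['humidity_minus_drift']:
        humidity  drift  humidity_minus_drift  prod
site                                               
garage        77      4                    73  5621
roof          92      4                    88  8096
tower         23      9                    14   322
Taking the value at position 0, column 'prod' gives 5621.

5621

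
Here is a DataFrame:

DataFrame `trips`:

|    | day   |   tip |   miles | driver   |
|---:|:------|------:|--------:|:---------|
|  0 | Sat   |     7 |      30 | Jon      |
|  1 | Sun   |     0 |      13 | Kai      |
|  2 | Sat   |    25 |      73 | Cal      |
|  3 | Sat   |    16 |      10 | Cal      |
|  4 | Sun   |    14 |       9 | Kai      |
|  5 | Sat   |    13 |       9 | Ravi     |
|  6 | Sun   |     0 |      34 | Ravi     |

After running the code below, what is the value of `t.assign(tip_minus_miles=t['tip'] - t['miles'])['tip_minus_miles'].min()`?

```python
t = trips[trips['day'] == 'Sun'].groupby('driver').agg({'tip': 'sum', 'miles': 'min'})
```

filter rows where day == 'Sun':
   day  tip  miles driver
1  Sun    0     13    Kai
4  Sun   14      9    Kai
6  Sun    0     34   Ravi
group by driver: sum(tip), min(miles):
        tip  miles
driver            
Kai      14      9
Ravi      0     34
add column tip_minus_miles = t['tip'] - t['miles']:
        tip  miles  tip_minus_miles
driver                             
Kai      14      9                5
Ravi      0     34              -34

-34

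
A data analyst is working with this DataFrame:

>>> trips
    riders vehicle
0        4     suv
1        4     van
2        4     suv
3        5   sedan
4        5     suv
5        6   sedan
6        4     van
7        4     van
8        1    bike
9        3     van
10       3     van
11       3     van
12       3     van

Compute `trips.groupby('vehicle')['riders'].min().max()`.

group by vehicle, min of riders:
vehicle
bike     1
sedan    5
suv      4
van      3
Name: riders, dtype: int64
Reading off the max of the resulting series, we get 5.

5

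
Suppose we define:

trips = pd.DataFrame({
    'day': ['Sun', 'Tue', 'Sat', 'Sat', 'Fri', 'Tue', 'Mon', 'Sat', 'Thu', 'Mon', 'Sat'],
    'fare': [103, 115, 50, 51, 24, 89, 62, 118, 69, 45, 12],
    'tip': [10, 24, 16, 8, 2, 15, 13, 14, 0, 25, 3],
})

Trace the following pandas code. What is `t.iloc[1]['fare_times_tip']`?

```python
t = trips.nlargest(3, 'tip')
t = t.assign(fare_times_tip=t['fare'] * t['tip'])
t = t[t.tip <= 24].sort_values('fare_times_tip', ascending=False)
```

800

take 3 rows with largest tip:
   day  fare  tip
9  Mon    45   25
1  Tue   115   24
2  Sat    50   16
add column fare_times_tip = t['fare'] * t['tip']:
   day  fare  tip  fare_times_tip
9  Mon    45   25            1125
1  Tue   115   24            2760
2  Sat    50   16             800
filter rows where tip <= 24:
   day  fare  tip  fare_times_tip
1  Tue   115   24            2760
2  Sat    50   16             800
sort by fare_times_tip descending:
   day  fare  tip  fare_times_tip
1  Tue   115   24            2760
2  Sat    50   16             800
Finally, value at position 1, column 'fare_times_tip' = 800.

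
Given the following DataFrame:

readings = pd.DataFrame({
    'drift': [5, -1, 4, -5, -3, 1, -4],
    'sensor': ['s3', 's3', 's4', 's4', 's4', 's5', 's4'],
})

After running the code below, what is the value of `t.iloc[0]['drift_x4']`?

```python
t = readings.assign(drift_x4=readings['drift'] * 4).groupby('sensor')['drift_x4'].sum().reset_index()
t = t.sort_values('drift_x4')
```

add column drift_x4 = readings['drift'] * 4:
   drift sensor  drift_x4
0      5     s3        20
1     -1     s3        -4
2      4     s4        16
3     -5     s4       -20
4     -3     s4       -12
5      1     s5         4
6     -4     s4       -16
group by sensor, sum of drift_x4:
sensor
s3    16
s4   -32
s5     4
Name: drift_x4, dtype: int64
reset_index():
  sensor  drift_x4
0     s3        16
1     s4       -32
2     s5         4
sort by drift_x4:
  sensor  drift_x4
1     s4       -32
2     s5         4
0     s3        16
Taking the value at position 0, column 'drift_x4' gives -32.

-32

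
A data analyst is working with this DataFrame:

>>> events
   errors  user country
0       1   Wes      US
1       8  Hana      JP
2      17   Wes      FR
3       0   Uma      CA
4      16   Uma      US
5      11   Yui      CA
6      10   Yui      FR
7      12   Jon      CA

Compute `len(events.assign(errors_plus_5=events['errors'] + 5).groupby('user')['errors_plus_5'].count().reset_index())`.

add column errors_plus_5 = events['errors'] + 5:
   errors  user country  errors_plus_5
0       1   Wes      US              6
1       8  Hana      JP             13
2      17   Wes      FR             22
3       0   Uma      CA              5
4      16   Uma      US             21
5      11   Yui      CA             16
6      10   Yui      FR             15
7      12   Jon      CA             17
group by user, count of errors_plus_5:
user
Hana    1
Jon     1
Uma     2
Wes     2
Yui     2
Name: errors_plus_5, dtype: int64
reset_index():
   user  errors_plus_5
0  Hana              1
1   Jon              1
2   Uma              2
3   Wes              2
4   Yui              2
The number of rows is 5.

5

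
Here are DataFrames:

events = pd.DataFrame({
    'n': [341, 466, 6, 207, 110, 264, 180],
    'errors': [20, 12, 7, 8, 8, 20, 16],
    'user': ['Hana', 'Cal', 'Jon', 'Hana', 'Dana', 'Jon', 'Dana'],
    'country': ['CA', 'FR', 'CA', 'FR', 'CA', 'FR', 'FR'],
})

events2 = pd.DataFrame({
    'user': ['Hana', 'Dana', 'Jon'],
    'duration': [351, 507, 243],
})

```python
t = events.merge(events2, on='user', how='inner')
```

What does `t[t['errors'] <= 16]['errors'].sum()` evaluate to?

merge on 'user' (how='inner') → 6 rows:
     n  errors  user country  duration
0  341      20  Hana      CA       351
1    6       7   Jon      CA       243
2  207       8  Hana      FR       351
3  110       8  Dana      CA       507
4  264      20   Jon      FR       243
5  180      16  Dana      FR       507
filter rows where errors <= 16:
     n  errors  user country  duration
1    6       7   Jon      CA       243
2  207       8  Hana      FR       351
3  110       8  Dana      CA       507
5  180      16  Dana      FR       507
sum of column 'errors' → 39

39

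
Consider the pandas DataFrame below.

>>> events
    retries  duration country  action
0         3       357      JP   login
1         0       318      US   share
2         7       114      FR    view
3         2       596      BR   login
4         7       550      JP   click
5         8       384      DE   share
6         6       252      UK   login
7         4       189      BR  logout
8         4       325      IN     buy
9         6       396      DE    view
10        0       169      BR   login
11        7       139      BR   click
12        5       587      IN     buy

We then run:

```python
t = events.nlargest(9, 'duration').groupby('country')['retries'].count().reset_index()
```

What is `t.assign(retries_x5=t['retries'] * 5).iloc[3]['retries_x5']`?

take 9 rows with largest duration:
    retries  duration country action
3         2       596      BR  login
12        5       587      IN    buy
4         7       550      JP  click
9         6       396      DE   view
5         8       384      DE  share
0         3       357      JP  login
8         4       325      IN    buy
1         0       318      US  share
6         6       252      UK  login
group by country, count of retries:
country
BR    1
DE    2
IN    2
JP    2
UK    1
US    1
Name: retries, dtype: int64
reset_index():
  country  retries
0      BR        1
1      DE        2
2      IN        2
3      JP        2
4      UK        1
5      US        1
add column retries_x5 = t['retries'] * 5:
  country  retries  retries_x5
0      BR        1           5
1      DE        2          10
2      IN        2          10
3      JP        2          10
4      UK        1           5
5      US        1           5
Finally, value at position 3, column 'retries_x5' = 10.

10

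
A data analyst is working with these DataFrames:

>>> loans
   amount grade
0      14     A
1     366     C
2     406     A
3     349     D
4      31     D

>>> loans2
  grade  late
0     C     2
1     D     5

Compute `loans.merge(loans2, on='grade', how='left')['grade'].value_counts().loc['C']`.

merge on 'grade' (how='left') → 5 rows:
   amount grade  late
0      14     A   NaN
1     366     C   2.0
2     406     A   NaN
3     349     D   5.0
4      31     D   5.0
value_counts of grade:
grade
A    2
D    2
C    1
Name: count, dtype: int64
Then the value at index 'C': 1

1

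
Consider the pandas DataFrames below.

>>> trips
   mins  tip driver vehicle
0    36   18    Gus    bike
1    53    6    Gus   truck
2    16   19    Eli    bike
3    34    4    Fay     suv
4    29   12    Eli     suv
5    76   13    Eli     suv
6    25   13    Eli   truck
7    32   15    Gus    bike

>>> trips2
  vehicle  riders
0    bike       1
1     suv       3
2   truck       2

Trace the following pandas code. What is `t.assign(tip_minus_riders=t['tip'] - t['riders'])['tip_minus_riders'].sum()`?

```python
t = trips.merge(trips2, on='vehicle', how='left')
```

merge on 'vehicle' (how='left') → 8 rows:
   mins  tip driver vehicle  riders
0    36   18    Gus    bike       1
1    53    6    Gus   truck       2
2    16   19    Eli    bike       1
3    34    4    Fay     suv       3
4    29   12    Eli     suv       3
5    76   13    Eli     suv       3
6    25   13    Eli   truck       2
7    32   15    Gus    bike       1
add column tip_minus_riders = t['tip'] - t['riders']:
   mins  tip driver vehicle  riders  tip_minus_riders
0    36   18    Gus    bike       1                17
1    53    6    Gus   truck       2                 4
2    16   19    Eli    bike       1                18
3    34    4    Fay     suv       3                 1
4    29   12    Eli     suv       3                 9
5    76   13    Eli     suv       3                10
6    25   13    Eli   truck       2                11
7    32   15    Gus    bike       1                14
Then the sum of column 'tip_minus_riders': 84

84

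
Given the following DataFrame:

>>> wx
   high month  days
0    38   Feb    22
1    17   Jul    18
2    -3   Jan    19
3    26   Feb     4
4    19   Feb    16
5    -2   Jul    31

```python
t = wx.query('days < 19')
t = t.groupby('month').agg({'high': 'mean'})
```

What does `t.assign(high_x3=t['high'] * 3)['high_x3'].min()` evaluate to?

filter rows where days < 19:
   high month  days
1    17   Jul    18
3    26   Feb     4
4    19   Feb    16
group by month, mean of high:
       high
month      
Feb    22.5
Jul    17.0
add column high_x3 = t['high'] * 3:
       high  high_x3
month               
Feb    22.5     67.5
Jul    17.0     51.0

51.0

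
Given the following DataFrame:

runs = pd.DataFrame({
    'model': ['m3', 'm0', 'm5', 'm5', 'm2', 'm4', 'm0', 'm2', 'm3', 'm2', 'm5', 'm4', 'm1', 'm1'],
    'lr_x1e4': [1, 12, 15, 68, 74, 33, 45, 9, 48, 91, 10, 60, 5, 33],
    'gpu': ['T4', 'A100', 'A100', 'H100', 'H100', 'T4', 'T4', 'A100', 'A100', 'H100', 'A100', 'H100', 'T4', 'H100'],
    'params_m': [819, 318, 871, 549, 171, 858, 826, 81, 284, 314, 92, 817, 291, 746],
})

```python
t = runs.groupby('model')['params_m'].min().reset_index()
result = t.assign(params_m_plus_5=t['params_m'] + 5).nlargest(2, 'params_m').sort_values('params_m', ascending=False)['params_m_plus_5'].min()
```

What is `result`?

group by model, min of params_m:
model
m0    318
m1    291
m2     81
m3    284
m4    817
m5     92
Name: params_m, dtype: int64
reset_index():
  model  params_m
0    m0       318
1    m1       291
2    m2        81
3    m3       284
4    m4       817
5    m5        92
add column params_m_plus_5 = t['params_m'] + 5:
  model  params_m  params_m_plus_5
0    m0       318              323
1    m1       291              296
2    m2        81               86
3    m3       284              289
4    m4       817              822
5    m5        92               97
take 2 rows with largest params_m:
  model  params_m  params_m_plus_5
4    m4       817              822
0    m0       318              323
sort by params_m descending:
  model  params_m  params_m_plus_5
4    m4       817              822
0    m0       318              323
min of column 'params_m_plus_5' → 323

323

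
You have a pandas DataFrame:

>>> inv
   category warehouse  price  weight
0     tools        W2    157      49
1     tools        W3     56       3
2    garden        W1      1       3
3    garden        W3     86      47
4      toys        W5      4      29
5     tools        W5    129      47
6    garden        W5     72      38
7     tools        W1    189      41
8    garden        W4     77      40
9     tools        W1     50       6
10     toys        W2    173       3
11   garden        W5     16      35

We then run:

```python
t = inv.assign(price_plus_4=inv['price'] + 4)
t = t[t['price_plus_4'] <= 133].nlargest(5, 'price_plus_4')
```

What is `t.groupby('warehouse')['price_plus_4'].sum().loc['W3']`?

150

add column price_plus_4 = inv['price'] + 4:
   category warehouse  price  weight  price_plus_4
0     tools        W2    157      49           161
1     tools        W3     56       3            60
2    garden        W1      1       3             5
3    garden        W3     86      47            90
4      toys        W5      4      29             8
5     tools        W5    129      47           133
6    garden        W5     72      38            76
7     tools        W1    189      41           193
8    garden        W4     77      40            81
9     tools        W1     50       6            54
10     toys        W2    173       3           177
11   garden        W5     16      35            20
filter rows where price_plus_4 <= 133:
   category warehouse  price  weight  price_plus_4
1     tools        W3     56       3            60
2    garden        W1      1       3             5
3    garden        W3     86      47            90
4      toys        W5      4      29             8
5     tools        W5    129      47           133
6    garden        W5     72      38            76
8    garden        W4     77      40            81
9     tools        W1     50       6            54
11   garden        W5     16      35            20
take 5 rows with largest price_plus_4:
  category warehouse  price  weight  price_plus_4
5    tools        W5    129      47           133
3   garden        W3     86      47            90
8   garden        W4     77      40            81
6   garden        W5     72      38            76
1    tools        W3     56       3            60
group by warehouse, sum of price_plus_4:
warehouse
W3    150
W4     81
W5    209
Name: price_plus_4, dtype: int64
Finally, value at index 'W3' = 150.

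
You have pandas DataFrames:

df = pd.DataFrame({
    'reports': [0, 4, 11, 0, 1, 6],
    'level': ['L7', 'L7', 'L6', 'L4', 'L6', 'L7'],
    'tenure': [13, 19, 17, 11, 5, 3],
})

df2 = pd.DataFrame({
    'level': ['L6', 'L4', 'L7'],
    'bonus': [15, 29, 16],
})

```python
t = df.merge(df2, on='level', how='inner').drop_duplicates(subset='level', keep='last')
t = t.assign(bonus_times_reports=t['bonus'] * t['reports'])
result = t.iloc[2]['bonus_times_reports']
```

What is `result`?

merge on 'level' (how='inner') → 6 rows:
   reports level  tenure  bonus
0        0    L7      13     16
1        4    L7      19     16
2       11    L6      17     15
3        0    L4      11     29
4        1    L6       5     15
5        6    L7       3     16
drop duplicate level (keep=last):
   reports level  tenure  bonus
3        0    L4      11     29
4        1    L6       5     15
5        6    L7       3     16
add column bonus_times_reports = t['bonus'] * t['reports']:
   reports level  tenure  bonus  bonus_times_reports
3        0    L4      11     29                    0
4        1    L6       5     15                   15
5        6    L7       3     16                   96

96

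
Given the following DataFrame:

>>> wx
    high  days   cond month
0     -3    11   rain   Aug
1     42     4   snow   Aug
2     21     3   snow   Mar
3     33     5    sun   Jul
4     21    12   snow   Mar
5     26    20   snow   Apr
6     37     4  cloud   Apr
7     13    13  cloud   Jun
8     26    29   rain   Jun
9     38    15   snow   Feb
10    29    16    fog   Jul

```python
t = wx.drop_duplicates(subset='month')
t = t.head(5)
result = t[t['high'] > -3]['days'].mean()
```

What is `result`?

drop duplicate month (keep=first):
   high  days   cond month
0    -3    11   rain   Aug
2    21     3   snow   Mar
3    33     5    sun   Jul
5    26    20   snow   Apr
7    13    13  cloud   Jun
9    38    15   snow   Feb
take first 5 rows:
   high  days   cond month
0    -3    11   rain   Aug
2    21     3   snow   Mar
3    33     5    sun   Jul
5    26    20   snow   Apr
7    13    13  cloud   Jun
filter rows where high > -3:
   high  days   cond month
2    21     3   snow   Mar
3    33     5    sun   Jul
5    26    20   snow   Apr
7    13    13  cloud   Jun
Then the mean of column 'days': 10.25

10.25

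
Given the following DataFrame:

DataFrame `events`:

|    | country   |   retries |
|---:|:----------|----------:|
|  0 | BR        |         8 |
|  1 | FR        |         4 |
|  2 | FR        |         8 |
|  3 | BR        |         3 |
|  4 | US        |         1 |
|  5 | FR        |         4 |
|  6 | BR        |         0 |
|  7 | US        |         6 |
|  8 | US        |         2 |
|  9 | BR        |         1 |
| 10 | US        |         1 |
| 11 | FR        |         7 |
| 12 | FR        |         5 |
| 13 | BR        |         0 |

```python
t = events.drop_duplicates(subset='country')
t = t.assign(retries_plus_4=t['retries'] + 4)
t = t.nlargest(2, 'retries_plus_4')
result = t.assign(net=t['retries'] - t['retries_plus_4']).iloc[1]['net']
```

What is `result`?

-4

drop duplicate country (keep=first):
  country  retries
0      BR        8
1      FR        4
4      US        1
add column retries_plus_4 = t['retries'] + 4:
  country  retries  retries_plus_4
0      BR        8              12
1      FR        4               8
4      US        1               5
take 2 rows with largest retries_plus_4:
  country  retries  retries_plus_4
0      BR        8              12
1      FR        4               8
add column net = t['retries'] - t['retries_plus_4']:
  country  retries  retries_plus_4  net
0      BR        8              12   -4
1      FR        4               8   -4
Finally, value at position 1, column 'net' = -4.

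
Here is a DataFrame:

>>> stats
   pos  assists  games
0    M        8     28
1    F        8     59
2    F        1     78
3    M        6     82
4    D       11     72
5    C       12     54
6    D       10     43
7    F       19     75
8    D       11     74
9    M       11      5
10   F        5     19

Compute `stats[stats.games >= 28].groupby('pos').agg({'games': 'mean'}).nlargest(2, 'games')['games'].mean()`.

filter rows where games >= 28:
  pos  assists  games
0   M        8     28
1   F        8     59
2   F        1     78
3   M        6     82
4   D       11     72
5   C       12     54
6   D       10     43
7   F       19     75
8   D       11     74
group by pos, mean of games:
         games
pos           
C    54.000000
D    63.000000
F    70.666667
M    55.000000
take 2 rows with largest games:
         games
pos           
F    70.666667
D    63.000000
The mean of column 'games' is 66.8333333333.

66.8333333333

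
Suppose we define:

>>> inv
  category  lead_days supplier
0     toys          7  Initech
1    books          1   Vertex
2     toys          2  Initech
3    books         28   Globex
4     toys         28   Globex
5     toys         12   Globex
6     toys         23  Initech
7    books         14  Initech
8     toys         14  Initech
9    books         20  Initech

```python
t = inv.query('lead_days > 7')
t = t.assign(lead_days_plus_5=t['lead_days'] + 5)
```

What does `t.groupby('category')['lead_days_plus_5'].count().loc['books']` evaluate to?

filter rows where lead_days > 7:
  category  lead_days supplier
3    books         28   Globex
4     toys         28   Globex
5     toys         12   Globex
6     toys         23  Initech
7    books         14  Initech
8     toys         14  Initech
9    books         20  Initech
add column lead_days_plus_5 = t['lead_days'] + 5:
  category  lead_days supplier  lead_days_plus_5
3    books         28   Globex                33
4     toys         28   Globex                33
5     toys         12   Globex                17
6     toys         23  Initech                28
7    books         14  Initech                19
8     toys         14  Initech                19
9    books         20  Initech                25
group by category, count of lead_days_plus_5:
category
books    3
toys     4
Name: lead_days_plus_5, dtype: int64

3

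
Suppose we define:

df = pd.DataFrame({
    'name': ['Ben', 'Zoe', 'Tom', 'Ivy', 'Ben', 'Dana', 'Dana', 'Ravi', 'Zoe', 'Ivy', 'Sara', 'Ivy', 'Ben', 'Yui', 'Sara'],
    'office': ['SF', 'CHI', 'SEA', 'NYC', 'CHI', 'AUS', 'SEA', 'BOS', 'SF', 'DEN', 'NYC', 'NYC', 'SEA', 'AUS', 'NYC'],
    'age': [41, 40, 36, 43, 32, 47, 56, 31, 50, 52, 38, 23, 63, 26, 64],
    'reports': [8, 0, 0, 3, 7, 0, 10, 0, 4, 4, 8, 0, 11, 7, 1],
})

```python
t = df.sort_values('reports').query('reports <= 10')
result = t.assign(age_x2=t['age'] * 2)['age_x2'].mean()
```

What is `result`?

82.7142857143

sort by reports:
    name office  age  reports
1    Zoe    CHI   40        0
2    Tom    SEA   36        0
5   Dana    AUS   47        0
7   Ravi    BOS   31        0
11   Ivy    NYC   23        0
14  Sara    NYC   64        1
3    Ivy    NYC   43        3
8    Zoe     SF   50        4
9    Ivy    DEN   52        4
4    Ben    CHI   32        7
13   Yui    AUS   26        7
0    Ben     SF   41        8
10  Sara    NYC   38        8
6   Dana    SEA   56       10
12   Ben    SEA   63       11
filter rows where reports <= 10:
    name office  age  reports
1    Zoe    CHI   40        0
2    Tom    SEA   36        0
5   Dana    AUS   47        0
7   Ravi    BOS   31        0
11   Ivy    NYC   23        0
14  Sara    NYC   64        1
3    Ivy    NYC   43        3
8    Zoe     SF   50        4
9    Ivy    DEN   52        4
4    Ben    CHI   32        7
13   Yui    AUS   26        7
0    Ben     SF   41        8
10  Sara    NYC   38        8
6   Dana    SEA   56       10
add column age_x2 = t['age'] * 2:
    name office  age  reports  age_x2
1    Zoe    CHI   40        0      80
2    Tom    SEA   36        0      72
5   Dana    AUS   47        0      94
7   Ravi    BOS   31        0      62
11   Ivy    NYC   23        0      46
14  Sara    NYC   64        1     128
3    Ivy    NYC   43        3      86
8    Zoe     SF   50        4     100
9    Ivy    DEN   52        4     104
4    Ben    CHI   32        7      64
13   Yui    AUS   26        7      52
0    Ben     SF   41        8      82
10  Sara    NYC   38        8      76
6   Dana    SEA   56       10     112
The mean of column 'age_x2' is 82.7142857143.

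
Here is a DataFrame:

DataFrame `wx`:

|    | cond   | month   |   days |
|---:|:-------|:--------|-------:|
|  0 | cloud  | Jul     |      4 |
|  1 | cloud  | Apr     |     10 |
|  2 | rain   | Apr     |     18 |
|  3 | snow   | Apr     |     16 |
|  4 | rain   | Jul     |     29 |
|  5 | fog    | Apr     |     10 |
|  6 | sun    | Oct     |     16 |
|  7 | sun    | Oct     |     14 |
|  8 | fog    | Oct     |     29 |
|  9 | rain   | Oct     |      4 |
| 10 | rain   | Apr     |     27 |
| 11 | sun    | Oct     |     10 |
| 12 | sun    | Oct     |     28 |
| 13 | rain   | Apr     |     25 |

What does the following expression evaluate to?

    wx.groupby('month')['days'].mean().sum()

group by month, mean of days:
month
Apr    17.666667
Jul    16.500000
Oct    16.833333
Name: days, dtype: float64
Taking the sum of the resulting series gives 51.0.

51.0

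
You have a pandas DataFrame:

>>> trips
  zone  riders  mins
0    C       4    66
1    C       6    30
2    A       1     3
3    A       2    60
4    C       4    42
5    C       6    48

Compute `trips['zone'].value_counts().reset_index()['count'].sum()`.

6

value_counts of zone:
zone
C    4
A    2
Name: count, dtype: int64
reset_index():
  zone  count
0    C      4
1    A      2
sum of column 'count' → 6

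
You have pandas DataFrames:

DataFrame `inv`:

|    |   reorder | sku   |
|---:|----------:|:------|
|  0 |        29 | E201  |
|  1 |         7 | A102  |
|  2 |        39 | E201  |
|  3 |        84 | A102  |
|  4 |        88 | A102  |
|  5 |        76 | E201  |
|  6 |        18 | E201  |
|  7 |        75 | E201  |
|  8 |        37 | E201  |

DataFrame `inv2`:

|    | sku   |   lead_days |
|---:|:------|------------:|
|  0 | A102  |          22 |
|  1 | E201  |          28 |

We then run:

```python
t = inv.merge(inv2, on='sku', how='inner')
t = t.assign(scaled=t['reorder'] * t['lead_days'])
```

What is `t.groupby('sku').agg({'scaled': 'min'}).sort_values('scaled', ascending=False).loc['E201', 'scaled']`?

merge on 'sku' (how='inner') → 9 rows:
   reorder   sku  lead_days
0       29  E201         28
1        7  A102         22
2       39  E201         28
3       84  A102         22
4       88  A102         22
5       76  E201         28
6       18  E201         28
7       75  E201         28
8       37  E201         28
add column scaled = t['reorder'] * t['lead_days']:
   reorder   sku  lead_days  scaled
0       29  E201         28     812
1        7  A102         22     154
2       39  E201         28    1092
3       84  A102         22    1848
4       88  A102         22    1936
5       76  E201         28    2128
6       18  E201         28     504
7       75  E201         28    2100
8       37  E201         28    1036
group by sku, min of scaled:
      scaled
sku         
A102     154
E201     504
sort by scaled descending:
      scaled
sku         
E201     504
A102     154
Hence 504.

504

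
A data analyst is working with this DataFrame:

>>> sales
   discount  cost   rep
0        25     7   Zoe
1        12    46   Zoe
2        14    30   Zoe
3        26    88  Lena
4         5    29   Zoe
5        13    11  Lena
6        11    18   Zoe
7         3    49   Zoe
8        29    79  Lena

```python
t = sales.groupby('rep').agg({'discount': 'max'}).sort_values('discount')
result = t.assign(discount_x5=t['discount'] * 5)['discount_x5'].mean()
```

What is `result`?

group by rep, max of discount:
      discount
rep           
Lena        29
Zoe         25
sort by discount:
      discount
rep           
Zoe         25
Lena        29
add column discount_x5 = t['discount'] * 5:
      discount  discount_x5
rep                        
Zoe         25          125
Lena        29          145

135.0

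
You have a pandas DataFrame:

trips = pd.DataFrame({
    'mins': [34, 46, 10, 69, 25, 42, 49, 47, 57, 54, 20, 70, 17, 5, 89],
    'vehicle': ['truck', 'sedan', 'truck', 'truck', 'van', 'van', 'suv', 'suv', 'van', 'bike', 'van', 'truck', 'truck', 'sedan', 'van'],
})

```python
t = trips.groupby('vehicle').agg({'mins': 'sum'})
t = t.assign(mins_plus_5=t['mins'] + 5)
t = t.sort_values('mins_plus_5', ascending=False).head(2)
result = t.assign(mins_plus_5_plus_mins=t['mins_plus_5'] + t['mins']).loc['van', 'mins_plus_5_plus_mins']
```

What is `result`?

group by vehicle, sum of mins:
         mins
vehicle      
bike       54
sedan      51
suv        96
truck     200
van       233
add column mins_plus_5 = t['mins'] + 5:
         mins  mins_plus_5
vehicle                   
bike       54           59
sedan      51           56
suv        96          101
truck     200          205
van       233          238
sort by mins_plus_5 descending:
         mins  mins_plus_5
vehicle                   
van       233          238
truck     200          205
suv        96          101
bike       54           59
sedan      51           56
take first 2 rows:
         mins  mins_plus_5
vehicle                   
van       233          238
truck     200          205
add column mins_plus_5_plus_mins = t['mins_plus_5'] + t['mins']:
         mins  mins_plus_5  mins_plus_5_plus_mins
vehicle                                          
van       233          238                    471
truck     200          205                    405
The value at row 'van', column 'mins_plus_5_plus_mins' is 471.

471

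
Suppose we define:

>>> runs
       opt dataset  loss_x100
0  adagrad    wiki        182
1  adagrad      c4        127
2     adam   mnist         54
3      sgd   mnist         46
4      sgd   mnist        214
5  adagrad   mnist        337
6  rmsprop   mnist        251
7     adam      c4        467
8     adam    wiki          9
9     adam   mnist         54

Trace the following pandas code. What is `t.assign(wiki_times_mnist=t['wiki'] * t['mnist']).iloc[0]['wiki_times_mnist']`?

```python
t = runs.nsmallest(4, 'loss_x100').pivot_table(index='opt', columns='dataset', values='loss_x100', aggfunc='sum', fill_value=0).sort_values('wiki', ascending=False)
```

972

take 4 rows with smallest loss_x100:
    opt dataset  loss_x100
8  adam    wiki          9
3   sgd   mnist         46
2  adam   mnist         54
9  adam   mnist         54
pivot: rows=opt, cols=dataset, sum(loss_x100):
dataset  mnist  wiki
opt                 
adam       108     9
sgd         46     0
sort by wiki descending:
dataset  mnist  wiki
opt                 
adam       108     9
sgd         46     0
add column wiki_times_mnist = t['wiki'] * t['mnist']:
dataset  mnist  wiki  wiki_times_mnist
opt                                   
adam       108     9               972
sgd         46     0                 0
Taking the value at position 0, column 'wiki_times_mnist' gives 972.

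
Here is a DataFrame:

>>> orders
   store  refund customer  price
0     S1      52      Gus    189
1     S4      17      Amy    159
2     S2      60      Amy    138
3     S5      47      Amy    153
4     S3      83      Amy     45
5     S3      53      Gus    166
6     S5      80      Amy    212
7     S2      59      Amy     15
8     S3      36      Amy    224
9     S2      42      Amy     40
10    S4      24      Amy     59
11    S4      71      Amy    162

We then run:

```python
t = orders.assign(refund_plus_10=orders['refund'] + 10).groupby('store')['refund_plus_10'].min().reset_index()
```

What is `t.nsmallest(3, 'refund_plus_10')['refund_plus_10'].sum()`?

125

add column refund_plus_10 = orders['refund'] + 10:
   store  refund customer  price  refund_plus_10
0     S1      52      Gus    189              62
1     S4      17      Amy    159              27
2     S2      60      Amy    138              70
3     S5      47      Amy    153              57
4     S3      83      Amy     45              93
5     S3      53      Gus    166              63
6     S5      80      Amy    212              90
7     S2      59      Amy     15              69
8     S3      36      Amy    224              46
9     S2      42      Amy     40              52
10    S4      24      Amy     59              34
11    S4      71      Amy    162              81
group by store, min of refund_plus_10:
store
S1    62
S2    52
S3    46
S4    27
S5    57
Name: refund_plus_10, dtype: int64
reset_index():
  store  refund_plus_10
0    S1              62
1    S2              52
2    S3              46
3    S4              27
4    S5              57
take 3 rows with smallest refund_plus_10:
  store  refund_plus_10
3    S4              27
2    S3              46
1    S2              52
Taking the sum of column 'refund_plus_10' gives 125.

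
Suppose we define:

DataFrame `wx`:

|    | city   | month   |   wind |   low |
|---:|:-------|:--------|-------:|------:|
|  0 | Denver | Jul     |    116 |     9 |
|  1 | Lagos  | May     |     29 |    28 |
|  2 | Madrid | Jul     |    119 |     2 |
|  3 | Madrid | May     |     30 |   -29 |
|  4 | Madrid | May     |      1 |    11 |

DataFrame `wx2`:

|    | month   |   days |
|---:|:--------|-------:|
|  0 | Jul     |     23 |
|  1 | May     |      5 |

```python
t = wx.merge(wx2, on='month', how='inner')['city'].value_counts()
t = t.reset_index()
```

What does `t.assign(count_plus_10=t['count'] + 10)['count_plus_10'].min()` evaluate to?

merge on 'month' (how='inner') → 5 rows:
     city month  wind  low  days
0  Denver   Jul   116    9    23
1   Lagos   May    29   28     5
2  Madrid   Jul   119    2    23
3  Madrid   May    30  -29     5
4  Madrid   May     1   11     5
value_counts of city:
city
Madrid    3
Denver    1
Lagos     1
Name: count, dtype: int64
reset_index():
     city  count
0  Madrid      3
1  Denver      1
2   Lagos      1
add column count_plus_10 = t['count'] + 10:
     city  count  count_plus_10
0  Madrid      3             13
1  Denver      1             11
2   Lagos      1             11
So min() = 11.

11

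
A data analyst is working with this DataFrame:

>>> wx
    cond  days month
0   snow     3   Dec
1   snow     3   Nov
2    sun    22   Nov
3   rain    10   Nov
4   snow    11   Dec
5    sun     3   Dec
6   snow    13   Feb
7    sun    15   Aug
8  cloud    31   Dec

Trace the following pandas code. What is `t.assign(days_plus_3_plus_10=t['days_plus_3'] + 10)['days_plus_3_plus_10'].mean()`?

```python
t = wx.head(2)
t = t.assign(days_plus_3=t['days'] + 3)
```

take first 2 rows:
   cond  days month
0  snow     3   Dec
1  snow     3   Nov
add column days_plus_3 = t['days'] + 3:
   cond  days month  days_plus_3
0  snow     3   Dec            6
1  snow     3   Nov            6
add column days_plus_3_plus_10 = t['days_plus_3'] + 10:
   cond  days month  days_plus_3  days_plus_3_plus_10
0  snow     3   Dec            6                   16
1  snow     3   Nov            6                   16

16.0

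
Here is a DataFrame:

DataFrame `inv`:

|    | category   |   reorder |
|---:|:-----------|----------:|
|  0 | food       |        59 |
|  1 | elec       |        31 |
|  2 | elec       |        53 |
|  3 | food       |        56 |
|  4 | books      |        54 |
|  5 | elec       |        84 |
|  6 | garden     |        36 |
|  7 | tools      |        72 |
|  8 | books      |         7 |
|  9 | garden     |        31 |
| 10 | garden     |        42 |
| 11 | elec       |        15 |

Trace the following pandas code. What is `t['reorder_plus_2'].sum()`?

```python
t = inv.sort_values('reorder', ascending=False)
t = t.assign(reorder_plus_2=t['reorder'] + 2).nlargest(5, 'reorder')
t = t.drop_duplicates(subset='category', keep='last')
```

274

sort by reorder descending:
   category  reorder
5      elec       84
7     tools       72
0      food       59
3      food       56
4     books       54
2      elec       53
10   garden       42
6    garden       36
1      elec       31
9    garden       31
11     elec       15
8     books        7
add column reorder_plus_2 = t['reorder'] + 2:
   category  reorder  reorder_plus_2
5      elec       84              86
7     tools       72              74
0      food       59              61
3      food       56              58
4     books       54              56
2      elec       53              55
10   garden       42              44
6    garden       36              38
1      elec       31              33
9    garden       31              33
11     elec       15              17
8     books        7               9
take 5 rows with largest reorder:
  category  reorder  reorder_plus_2
5     elec       84              86
7    tools       72              74
0     food       59              61
3     food       56              58
4    books       54              56
drop duplicate category (keep=last):
  category  reorder  reorder_plus_2
5     elec       84              86
7    tools       72              74
3     food       56              58
4    books       54              56
Hence 274.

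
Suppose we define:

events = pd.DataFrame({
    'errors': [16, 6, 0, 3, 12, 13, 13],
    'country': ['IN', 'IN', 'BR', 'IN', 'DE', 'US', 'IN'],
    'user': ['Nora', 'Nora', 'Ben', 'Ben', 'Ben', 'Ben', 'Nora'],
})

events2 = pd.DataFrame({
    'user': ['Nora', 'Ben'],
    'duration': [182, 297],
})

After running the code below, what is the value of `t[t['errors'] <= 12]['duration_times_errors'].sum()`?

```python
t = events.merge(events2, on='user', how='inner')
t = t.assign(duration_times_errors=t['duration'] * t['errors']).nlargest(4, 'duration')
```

merge on 'user' (how='inner') → 7 rows:
   errors country  user  duration
0      16      IN  Nora       182
1       6      IN  Nora       182
2       0      BR   Ben       297
3       3      IN   Ben       297
4      12      DE   Ben       297
5      13      US   Ben       297
6      13      IN  Nora       182
add column duration_times_errors = t['duration'] * t['errors']:
   errors country  user  duration  duration_times_errors
0      16      IN  Nora       182                   2912
1       6      IN  Nora       182                   1092
2       0      BR   Ben       297                      0
3       3      IN   Ben       297                    891
4      12      DE   Ben       297                   3564
5      13      US   Ben       297                   3861
6      13      IN  Nora       182                   2366
take 4 rows with largest duration:
   errors country user  duration  duration_times_errors
2       0      BR  Ben       297                      0
3       3      IN  Ben       297                    891
4      12      DE  Ben       297                   3564
5      13      US  Ben       297                   3861
filter rows where errors <= 12:
   errors country user  duration  duration_times_errors
2       0      BR  Ben       297                      0
3       3      IN  Ben       297                    891
4      12      DE  Ben       297                   3564

4455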